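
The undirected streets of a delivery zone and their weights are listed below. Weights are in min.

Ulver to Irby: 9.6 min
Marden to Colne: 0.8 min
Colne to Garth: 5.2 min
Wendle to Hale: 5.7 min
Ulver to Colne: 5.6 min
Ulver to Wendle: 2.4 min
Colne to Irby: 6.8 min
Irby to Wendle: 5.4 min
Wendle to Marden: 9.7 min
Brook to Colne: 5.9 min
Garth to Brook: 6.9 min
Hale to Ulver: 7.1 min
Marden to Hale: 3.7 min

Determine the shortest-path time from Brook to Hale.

Compare a few routes:
Brook–Colne–Ulver–Hale: 5.9+5.6+7.1 = 18.6
Brook–Colne–Ulver–Wendle–Hale: 5.9+5.6+2.4+5.7 = 19.6
Brook–Colne–Marden–Hale: 5.9+0.8+3.7 = 10.4
Brook–Garth–Colne–Marden–Hale: 6.9+5.2+0.8+3.7 = 16.6
Cheapest is Brook–Colne–Marden–Hale at 10.4 min.

10.4 min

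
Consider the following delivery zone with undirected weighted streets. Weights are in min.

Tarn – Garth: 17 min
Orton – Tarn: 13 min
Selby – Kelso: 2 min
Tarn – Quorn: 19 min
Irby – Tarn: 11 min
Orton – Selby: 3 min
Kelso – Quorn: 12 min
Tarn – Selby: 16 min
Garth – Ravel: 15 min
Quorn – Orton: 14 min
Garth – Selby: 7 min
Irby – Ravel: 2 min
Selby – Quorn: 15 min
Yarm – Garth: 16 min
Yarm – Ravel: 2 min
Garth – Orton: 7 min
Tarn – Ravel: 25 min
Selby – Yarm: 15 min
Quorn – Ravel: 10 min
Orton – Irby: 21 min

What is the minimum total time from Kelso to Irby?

21 min

Compare a few routes:
Kelso → Selby → Yarm → Ravel → Irby: 2+15+2+2 = 21
Kelso → Selby → Garth → Ravel → Irby: 2+7+15+2 = 26
Kelso → Quorn → Ravel → Irby: 12+10+2 = 24
The minimum is 21 min via Kelso → Selby → Yarm → Ravel → Irby.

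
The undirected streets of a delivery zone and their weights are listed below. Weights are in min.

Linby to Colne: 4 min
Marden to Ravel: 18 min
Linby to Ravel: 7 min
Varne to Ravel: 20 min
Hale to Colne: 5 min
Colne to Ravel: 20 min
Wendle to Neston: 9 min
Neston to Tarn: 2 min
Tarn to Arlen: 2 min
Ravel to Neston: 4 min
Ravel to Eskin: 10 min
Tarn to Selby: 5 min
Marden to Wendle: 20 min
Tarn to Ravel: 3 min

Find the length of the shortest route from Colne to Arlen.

Shortest distances from Colne:
Colne: 0
Linby: 4  (via Colne)
Hale: 5  (via Colne)
Ravel: 11  (via Linby)
Tarn: 14  (via Ravel)
Neston: 15  (via Ravel)
Arlen: 16  (via Tarn)
Shortest route: Colne → Linby → Ravel → Tarn → Arlen = 16 min.

16 min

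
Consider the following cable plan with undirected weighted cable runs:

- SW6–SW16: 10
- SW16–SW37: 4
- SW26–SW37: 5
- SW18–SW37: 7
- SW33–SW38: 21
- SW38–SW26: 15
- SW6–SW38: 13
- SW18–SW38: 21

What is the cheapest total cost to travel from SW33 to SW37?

Settle nodes by increasing distance from SW33:
SW33: 0
SW38: 21  (via SW33)
SW6: 34  (via SW38)
SW26: 36  (via SW38)
SW37: 41  (via SW26)
Shortest route: SW33–SW38–SW26–SW37 = 41.

41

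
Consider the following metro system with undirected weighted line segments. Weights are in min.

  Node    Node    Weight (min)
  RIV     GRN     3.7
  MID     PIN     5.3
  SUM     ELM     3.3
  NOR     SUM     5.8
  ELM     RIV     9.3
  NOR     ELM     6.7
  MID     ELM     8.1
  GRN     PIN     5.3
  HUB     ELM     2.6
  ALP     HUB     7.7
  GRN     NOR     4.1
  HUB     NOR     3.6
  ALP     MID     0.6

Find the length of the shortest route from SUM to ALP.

12 min

Compare a few routes:
SUM → ELM → HUB → ALP: 3.3+2.6+7.7 = 13.6
SUM → NOR → HUB → ALP: 5.8+3.6+7.7 = 17.1
SUM → ELM → MID → ALP: 3.3+8.1+0.6 = 12
Cheapest is SUM → ELM → MID → ALP at 12 min.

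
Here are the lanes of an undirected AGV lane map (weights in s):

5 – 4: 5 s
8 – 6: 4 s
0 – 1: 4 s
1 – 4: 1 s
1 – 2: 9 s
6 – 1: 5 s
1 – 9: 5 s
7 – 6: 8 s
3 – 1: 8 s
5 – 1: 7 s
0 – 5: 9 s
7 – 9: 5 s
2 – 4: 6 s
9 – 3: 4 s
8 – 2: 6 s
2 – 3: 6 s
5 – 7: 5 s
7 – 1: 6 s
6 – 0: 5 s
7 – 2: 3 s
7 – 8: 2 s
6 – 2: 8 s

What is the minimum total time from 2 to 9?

Shortest distances from 2:
2: 0
7: 3  (via 2)
8: 5  (via 7)
3: 6  (via 2)
4: 6  (via 2)
1: 7  (via 4)
5: 8  (via 7)
6: 8  (via 2)
9: 8  (via 7)
Shortest route: 2 → 7 → 9 = 8 s.

8 s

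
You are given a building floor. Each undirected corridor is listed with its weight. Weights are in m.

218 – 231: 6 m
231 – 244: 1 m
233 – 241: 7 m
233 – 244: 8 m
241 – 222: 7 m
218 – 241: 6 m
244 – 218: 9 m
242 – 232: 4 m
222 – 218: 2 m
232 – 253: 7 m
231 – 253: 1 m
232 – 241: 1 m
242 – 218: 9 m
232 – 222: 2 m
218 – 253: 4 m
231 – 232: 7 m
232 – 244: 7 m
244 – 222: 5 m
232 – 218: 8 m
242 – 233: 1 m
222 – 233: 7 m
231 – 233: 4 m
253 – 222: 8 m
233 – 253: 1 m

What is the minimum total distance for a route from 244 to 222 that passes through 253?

Shortest 244→253: 244–231–253 = 2
Shortest 253→222: 253–218–222 = 6
Total via 253: 2 + 6 = 8 m.

8 m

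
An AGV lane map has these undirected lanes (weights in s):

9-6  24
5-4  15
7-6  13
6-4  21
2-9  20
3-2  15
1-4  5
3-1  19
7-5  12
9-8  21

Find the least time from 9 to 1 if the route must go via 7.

69 s

Shortest 9→7: 9 → 6 → 7 = 37
Shortest 7→1: 7 → 5 → 4 → 1 = 32
Total via 7: 37 + 32 = 69 s.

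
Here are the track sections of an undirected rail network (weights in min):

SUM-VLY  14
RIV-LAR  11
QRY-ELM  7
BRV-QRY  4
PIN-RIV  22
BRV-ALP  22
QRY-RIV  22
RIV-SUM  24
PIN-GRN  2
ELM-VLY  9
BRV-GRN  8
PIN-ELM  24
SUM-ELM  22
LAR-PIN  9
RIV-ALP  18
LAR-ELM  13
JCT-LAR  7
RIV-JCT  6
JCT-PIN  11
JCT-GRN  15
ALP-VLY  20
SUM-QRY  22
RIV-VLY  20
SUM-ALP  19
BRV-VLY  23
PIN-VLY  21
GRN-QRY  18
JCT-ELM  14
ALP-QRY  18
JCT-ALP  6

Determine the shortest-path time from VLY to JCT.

Enumerating some paths:
VLY–ELM–JCT: 9+14 = 23
VLY–RIV–JCT: 20+6 = 26
VLY–ALP–JCT: 20+6 = 26
VLY–ELM–LAR–JCT: 9+13+7 = 29
Cheapest is VLY–ELM–JCT at 23 min.

23 min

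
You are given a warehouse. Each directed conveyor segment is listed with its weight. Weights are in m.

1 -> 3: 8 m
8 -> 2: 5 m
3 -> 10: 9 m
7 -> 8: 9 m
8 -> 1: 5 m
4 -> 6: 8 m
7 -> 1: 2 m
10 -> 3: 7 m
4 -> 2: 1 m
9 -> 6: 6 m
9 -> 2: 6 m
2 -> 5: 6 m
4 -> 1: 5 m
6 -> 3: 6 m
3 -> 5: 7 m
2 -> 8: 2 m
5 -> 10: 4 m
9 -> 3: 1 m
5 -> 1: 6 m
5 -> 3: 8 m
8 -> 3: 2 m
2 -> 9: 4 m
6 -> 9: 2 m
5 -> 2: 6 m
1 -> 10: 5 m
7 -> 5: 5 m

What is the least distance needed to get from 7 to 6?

Candidate routes:
7–8–2–9–6: 9+5+4+6 = 24
7–5–2–9–6: 5+6+4+6 = 21
Cheapest is 7–5–2–9–6 at 21 m.

21 m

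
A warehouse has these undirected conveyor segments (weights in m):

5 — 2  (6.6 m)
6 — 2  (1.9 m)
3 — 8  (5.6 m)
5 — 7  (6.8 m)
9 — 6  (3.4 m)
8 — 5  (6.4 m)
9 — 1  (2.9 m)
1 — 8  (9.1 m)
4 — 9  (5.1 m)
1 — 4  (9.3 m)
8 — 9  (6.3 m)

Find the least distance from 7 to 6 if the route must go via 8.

22.9 m

Best 7 to 8: 7 → 5 → 8 costing 13.2
Best 8 to 6: 8 → 9 → 6 costing 9.7
Total via 8: 13.2 + 9.7 = 22.9 m.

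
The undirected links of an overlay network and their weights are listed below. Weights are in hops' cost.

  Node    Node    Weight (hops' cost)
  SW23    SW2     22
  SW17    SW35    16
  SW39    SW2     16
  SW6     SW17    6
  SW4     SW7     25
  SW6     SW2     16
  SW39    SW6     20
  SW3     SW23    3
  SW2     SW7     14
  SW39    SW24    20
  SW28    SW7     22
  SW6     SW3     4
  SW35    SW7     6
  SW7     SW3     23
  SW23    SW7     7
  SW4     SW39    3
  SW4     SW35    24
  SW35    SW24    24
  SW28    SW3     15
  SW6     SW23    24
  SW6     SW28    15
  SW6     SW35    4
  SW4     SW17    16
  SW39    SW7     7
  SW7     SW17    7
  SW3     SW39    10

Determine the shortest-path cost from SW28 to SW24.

Compare a few routes:
SW28 - SW3 - SW39 - SW24: 15+10+20 = 45
SW28 - SW6 - SW35 - SW24: 15+4+24 = 43
The minimum is 43 hops' cost via SW28 - SW6 - SW35 - SW24.

43 hops' cost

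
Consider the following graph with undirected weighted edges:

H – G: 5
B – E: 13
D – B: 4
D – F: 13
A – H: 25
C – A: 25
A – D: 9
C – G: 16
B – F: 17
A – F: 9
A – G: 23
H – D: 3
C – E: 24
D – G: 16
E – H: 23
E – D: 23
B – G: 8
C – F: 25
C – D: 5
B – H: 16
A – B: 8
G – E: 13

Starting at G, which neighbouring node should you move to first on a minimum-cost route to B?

B

Candidate routes:
G - H - D - B: 5+3+4 = 12
G - B: 8 = 8
The minimum is 8 via G - B.
So from G the first move is to B.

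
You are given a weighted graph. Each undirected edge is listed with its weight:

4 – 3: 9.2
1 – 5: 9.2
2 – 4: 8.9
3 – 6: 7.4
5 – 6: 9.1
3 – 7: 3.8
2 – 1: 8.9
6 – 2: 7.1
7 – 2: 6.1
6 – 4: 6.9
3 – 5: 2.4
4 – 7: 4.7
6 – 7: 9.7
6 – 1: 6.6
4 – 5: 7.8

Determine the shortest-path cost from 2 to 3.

9.9

Running Dijkstra from 2:
2: 0
7: 6.1  (via 2)
6: 7.1  (via 2)
1: 8.9  (via 2)
4: 8.9  (via 2)
3: 9.9  (via 7)
Shortest route: 2 → 7 → 3 = 9.9.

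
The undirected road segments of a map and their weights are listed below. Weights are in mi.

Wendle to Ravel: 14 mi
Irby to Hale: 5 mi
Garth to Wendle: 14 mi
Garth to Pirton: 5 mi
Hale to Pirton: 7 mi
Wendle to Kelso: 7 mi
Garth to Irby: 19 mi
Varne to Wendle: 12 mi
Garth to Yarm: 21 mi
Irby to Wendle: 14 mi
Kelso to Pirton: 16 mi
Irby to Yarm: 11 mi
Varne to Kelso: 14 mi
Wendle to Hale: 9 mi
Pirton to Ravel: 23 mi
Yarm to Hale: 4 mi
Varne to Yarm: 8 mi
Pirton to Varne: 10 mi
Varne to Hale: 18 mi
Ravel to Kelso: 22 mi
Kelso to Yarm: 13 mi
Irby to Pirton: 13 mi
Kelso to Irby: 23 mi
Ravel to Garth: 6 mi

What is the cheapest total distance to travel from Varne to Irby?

17 mi

Compare a few routes:
Varne → Yarm → Hale → Irby: 8+4+5 = 17
Varne → Pirton → Hale → Irby: 10+7+5 = 22
Varne → Yarm → Irby: 8+11 = 19
Cheapest is Varne → Yarm → Hale → Irby at 17 mi.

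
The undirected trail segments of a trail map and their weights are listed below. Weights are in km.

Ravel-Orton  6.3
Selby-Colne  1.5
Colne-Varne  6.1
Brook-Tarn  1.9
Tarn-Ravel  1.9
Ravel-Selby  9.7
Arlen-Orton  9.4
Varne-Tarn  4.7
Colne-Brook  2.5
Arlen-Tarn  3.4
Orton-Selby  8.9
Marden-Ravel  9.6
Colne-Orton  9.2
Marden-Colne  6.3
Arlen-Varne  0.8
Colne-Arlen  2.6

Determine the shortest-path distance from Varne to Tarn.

Compare a few routes:
Varne - Colne - Brook - Tarn: 6.1+2.5+1.9 = 10.5
Varne - Tarn: 4.7 = 4.7
Varne - Arlen - Tarn: 0.8+3.4 = 4.2
Varne - Arlen - Colne - Brook - Tarn: 0.8+2.6+2.5+1.9 = 7.8
The minimum is 4.2 km via Varne - Arlen - Tarn.

4.2 km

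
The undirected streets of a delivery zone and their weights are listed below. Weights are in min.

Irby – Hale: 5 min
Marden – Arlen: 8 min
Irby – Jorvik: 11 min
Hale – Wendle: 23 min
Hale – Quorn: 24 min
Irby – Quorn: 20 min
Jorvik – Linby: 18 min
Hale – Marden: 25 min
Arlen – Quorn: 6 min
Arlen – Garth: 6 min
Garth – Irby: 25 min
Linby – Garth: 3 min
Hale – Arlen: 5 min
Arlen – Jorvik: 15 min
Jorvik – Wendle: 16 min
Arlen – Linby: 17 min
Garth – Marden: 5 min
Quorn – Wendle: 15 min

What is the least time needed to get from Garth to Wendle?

Candidate routes:
Garth - Arlen - Hale - Wendle: 6+5+23 = 34
Garth - Arlen - Quorn - Wendle: 6+6+15 = 27
Garth - Arlen - Jorvik - Wendle: 6+15+16 = 37
Garth - Marden - Arlen - Quorn - Wendle: 5+8+6+15 = 34
Cheapest is Garth - Arlen - Quorn - Wendle at 27 min.

27 min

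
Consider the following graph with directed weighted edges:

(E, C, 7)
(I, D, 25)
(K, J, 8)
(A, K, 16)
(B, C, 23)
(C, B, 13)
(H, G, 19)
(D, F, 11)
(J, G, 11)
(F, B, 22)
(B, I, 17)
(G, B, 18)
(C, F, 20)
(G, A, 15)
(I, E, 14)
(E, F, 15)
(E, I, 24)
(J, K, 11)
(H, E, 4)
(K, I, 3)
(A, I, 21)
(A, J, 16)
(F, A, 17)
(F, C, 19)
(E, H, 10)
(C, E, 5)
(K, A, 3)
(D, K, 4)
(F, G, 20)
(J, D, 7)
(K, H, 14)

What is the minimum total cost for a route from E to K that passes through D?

53

Best E to D: E–I–D costing 49
Best D to K: D–K costing 4
Total via D: 49 + 4 = 53.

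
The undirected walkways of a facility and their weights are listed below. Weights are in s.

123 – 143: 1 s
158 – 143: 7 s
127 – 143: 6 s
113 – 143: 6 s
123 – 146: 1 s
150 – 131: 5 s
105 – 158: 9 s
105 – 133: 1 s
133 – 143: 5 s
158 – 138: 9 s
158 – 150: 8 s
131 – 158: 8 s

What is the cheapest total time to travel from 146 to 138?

18 s

Shortest distances from 146:
146: 0
123: 1  (via 146)
143: 2  (via 123)
133: 7  (via 143)
105: 8  (via 133)
127: 8  (via 143)
113: 8  (via 143)
158: 9  (via 143)
131: 17  (via 158)
150: 17  (via 158)
138: 18  (via 158)
Shortest route: 146–123–143–158–138 = 18 s.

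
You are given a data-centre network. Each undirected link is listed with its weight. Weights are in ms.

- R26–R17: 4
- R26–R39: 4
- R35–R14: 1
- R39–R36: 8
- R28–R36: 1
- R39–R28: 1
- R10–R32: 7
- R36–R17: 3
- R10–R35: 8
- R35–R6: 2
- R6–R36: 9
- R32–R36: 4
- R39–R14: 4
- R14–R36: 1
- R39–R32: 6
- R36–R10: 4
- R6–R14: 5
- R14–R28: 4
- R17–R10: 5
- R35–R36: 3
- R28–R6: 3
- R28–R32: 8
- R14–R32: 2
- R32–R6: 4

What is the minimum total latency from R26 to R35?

Candidate routes:
R26 - R17 - R36 - R14 - R35: 4+3+1+1 = 9
R26 - R39 - R14 - R35: 4+4+1 = 9
R26 - R39 - R28 - R36 - R14 - R35: 4+1+1+1+1 = 8
The minimum is 8 ms via R26 - R39 - R28 - R36 - R14 - R35.

8 ms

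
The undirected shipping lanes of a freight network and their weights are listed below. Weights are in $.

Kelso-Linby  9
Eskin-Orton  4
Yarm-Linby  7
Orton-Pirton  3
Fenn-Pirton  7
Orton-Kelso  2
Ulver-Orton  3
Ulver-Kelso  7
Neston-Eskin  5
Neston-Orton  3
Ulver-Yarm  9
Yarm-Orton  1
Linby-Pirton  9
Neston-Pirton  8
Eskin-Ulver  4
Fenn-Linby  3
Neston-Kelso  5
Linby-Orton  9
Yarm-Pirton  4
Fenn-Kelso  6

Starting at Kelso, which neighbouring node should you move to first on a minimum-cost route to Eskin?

Orton

Enumerating some paths:
Kelso–Orton–Ulver–Eskin: 2+3+4 = 9
Kelso–Orton–Eskin: 2+4 = 6
Cheapest is Kelso–Orton–Eskin at $6.
So from Kelso the first move is to Orton.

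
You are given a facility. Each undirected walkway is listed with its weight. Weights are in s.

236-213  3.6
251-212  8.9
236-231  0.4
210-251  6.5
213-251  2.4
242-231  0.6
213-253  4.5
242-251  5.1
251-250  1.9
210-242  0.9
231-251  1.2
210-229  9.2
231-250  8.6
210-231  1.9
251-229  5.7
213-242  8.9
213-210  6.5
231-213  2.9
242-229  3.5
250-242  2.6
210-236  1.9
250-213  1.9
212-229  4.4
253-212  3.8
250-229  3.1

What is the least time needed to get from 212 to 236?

8.9 s

Compare a few routes:
212–229–242–210–236: 4.4+3.5+0.9+1.9 = 10.7
212–251–231–236: 8.9+1.2+0.4 = 10.5
212–229–242–231–236: 4.4+3.5+0.6+0.4 = 8.9
Cheapest is 212–229–242–231–236 at 8.9 s.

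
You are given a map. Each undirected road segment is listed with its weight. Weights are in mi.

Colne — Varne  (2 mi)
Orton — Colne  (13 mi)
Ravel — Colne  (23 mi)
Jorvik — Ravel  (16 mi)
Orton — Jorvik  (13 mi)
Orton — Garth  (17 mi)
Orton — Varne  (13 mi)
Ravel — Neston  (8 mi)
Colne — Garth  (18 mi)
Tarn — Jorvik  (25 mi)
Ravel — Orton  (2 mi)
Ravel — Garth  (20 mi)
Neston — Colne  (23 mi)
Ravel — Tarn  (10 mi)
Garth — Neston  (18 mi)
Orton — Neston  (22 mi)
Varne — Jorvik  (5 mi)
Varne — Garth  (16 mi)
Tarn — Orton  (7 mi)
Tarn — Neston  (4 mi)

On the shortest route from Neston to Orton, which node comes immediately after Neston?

Candidate routes:
Neston–Tarn–Orton: 4+7 = 11
Neston–Ravel–Orton: 8+2 = 10
Neston–Orton: 22 = 22
Neston–Tarn–Ravel–Orton: 4+10+2 = 16
The minimum is 10 mi via Neston–Ravel–Orton.
So from Neston the first move is to Ravel.

Ravel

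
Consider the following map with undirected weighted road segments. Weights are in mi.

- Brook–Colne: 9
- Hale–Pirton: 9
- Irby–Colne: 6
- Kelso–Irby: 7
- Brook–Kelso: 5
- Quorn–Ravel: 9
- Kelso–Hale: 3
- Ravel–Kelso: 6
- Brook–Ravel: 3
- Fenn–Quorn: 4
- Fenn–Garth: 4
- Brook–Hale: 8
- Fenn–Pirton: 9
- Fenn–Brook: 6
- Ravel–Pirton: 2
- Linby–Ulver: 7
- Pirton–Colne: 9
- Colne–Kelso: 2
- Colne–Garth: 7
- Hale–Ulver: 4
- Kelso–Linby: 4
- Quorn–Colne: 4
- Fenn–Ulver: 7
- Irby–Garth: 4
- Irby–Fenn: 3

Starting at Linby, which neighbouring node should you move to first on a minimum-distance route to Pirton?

Kelso

Enumerating some paths:
Linby–Kelso–Hale–Pirton: 4+3+9 = 16
Linby–Kelso–Brook–Ravel–Pirton: 4+5+3+2 = 14
Linby–Kelso–Ravel–Pirton: 4+6+2 = 12
Linby–Kelso–Colne–Pirton: 4+2+9 = 15
The minimum is 12 mi via Linby–Kelso–Ravel–Pirton.
So from Linby the first move is to Kelso.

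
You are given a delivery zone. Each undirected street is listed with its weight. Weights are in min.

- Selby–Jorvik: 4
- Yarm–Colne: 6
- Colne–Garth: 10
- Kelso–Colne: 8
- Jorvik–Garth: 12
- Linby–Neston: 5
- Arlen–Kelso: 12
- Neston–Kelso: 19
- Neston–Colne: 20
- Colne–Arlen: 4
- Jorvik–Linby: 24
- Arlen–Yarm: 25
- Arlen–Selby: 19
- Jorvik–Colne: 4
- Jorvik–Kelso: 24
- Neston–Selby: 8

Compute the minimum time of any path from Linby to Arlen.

25 min

Running Dijkstra from Linby:
Linby: 0
Neston: 5  (via Linby)
Selby: 13  (via Neston)
Jorvik: 17  (via Selby)
Colne: 21  (via Jorvik)
Kelso: 24  (via Neston)
Arlen: 25  (via Colne)
Shortest route: Linby–Neston–Selby–Jorvik–Colne–Arlen = 25 min.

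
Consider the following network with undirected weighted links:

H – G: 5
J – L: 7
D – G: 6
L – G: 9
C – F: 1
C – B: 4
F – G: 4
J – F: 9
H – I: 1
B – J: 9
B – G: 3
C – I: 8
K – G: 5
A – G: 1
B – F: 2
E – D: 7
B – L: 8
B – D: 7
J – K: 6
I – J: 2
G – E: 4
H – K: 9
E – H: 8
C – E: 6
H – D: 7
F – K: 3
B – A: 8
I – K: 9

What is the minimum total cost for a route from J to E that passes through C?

Shortest J→C: J–I–C = 10
Shortest C→E: C–E = 6
Total via C: 10 + 6 = 16.

16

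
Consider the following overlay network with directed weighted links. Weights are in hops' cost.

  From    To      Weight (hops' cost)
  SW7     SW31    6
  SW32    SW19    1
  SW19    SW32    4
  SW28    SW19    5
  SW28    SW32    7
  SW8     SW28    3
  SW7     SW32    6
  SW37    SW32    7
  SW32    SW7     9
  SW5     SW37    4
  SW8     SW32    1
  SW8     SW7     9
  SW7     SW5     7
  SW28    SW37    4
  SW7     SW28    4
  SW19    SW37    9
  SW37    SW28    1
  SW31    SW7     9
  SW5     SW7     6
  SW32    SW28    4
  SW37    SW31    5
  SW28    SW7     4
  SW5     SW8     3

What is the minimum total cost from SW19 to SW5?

Candidate routes:
SW19 - SW32 - SW28 - SW7 - SW5: 4+4+4+7 = 19
SW19 - SW32 - SW7 - SW5: 4+9+7 = 20
The minimum is 19 hops' cost via SW19 - SW32 - SW28 - SW7 - SW5.

19 hops' cost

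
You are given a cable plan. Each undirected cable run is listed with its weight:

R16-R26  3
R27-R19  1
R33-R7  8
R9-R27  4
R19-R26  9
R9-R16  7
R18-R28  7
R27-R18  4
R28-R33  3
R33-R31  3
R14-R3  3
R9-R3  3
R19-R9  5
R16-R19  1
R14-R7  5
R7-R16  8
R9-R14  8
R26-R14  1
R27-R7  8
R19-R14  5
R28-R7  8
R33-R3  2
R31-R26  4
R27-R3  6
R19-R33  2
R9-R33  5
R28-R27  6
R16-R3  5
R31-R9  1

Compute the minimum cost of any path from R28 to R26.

Enumerating some paths:
R28–R33–R19–R16–R26: 3+2+1+3 = 9
R28–R27–R19–R16–R26: 6+1+1+3 = 11
R28–R33–R31–R26: 3+3+4 = 10
R28–R33–R19–R14–R26: 3+2+5+1 = 11
Cheapest is R28–R33–R19–R16–R26 at 9.

9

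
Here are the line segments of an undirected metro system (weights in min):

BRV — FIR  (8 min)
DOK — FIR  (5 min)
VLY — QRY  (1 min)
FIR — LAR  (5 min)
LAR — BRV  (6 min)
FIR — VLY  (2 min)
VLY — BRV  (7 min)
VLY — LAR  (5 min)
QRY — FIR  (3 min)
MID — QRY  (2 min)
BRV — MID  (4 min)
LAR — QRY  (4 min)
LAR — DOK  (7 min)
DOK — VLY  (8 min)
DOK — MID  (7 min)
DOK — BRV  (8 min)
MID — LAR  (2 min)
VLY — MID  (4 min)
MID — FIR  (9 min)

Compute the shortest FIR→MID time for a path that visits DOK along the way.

Best FIR to DOK: FIR → DOK costing 5
Shortest DOK→MID: DOK → MID = 7
Total via DOK: 5 + 7 = 12 min.

12 min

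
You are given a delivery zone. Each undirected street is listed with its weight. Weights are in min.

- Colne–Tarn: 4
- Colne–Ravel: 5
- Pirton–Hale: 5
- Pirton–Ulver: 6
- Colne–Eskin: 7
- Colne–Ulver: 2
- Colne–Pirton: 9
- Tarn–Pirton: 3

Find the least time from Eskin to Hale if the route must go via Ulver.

20 min

Best Eskin to Ulver: Eskin → Colne → Ulver costing 9
Best Ulver to Hale: Ulver → Pirton → Hale costing 11
Total via Ulver: 9 + 11 = 20 min.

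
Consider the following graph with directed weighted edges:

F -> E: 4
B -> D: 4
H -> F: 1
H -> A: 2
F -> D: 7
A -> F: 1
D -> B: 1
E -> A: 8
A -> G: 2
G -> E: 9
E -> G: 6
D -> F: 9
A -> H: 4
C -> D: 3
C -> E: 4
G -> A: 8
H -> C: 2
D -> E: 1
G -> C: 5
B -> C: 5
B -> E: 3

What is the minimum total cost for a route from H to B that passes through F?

Shortest H→F: H–F = 1
Shortest F→B: F–D–B = 8
Total via F: 1 + 8 = 9.

9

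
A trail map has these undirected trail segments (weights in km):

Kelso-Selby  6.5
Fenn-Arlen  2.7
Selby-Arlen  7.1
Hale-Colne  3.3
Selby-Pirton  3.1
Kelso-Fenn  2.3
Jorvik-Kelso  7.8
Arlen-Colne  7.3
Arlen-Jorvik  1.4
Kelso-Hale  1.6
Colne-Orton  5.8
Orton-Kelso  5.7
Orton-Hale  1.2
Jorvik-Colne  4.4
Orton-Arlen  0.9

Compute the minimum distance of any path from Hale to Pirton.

11.2 km

Settle nodes by increasing distance from Hale:
Hale: 0
Orton: 1.2  (via Hale)
Kelso: 1.6  (via Hale)
Arlen: 2.1  (via Orton)
Colne: 3.3  (via Hale)
Jorvik: 3.5  (via Arlen)
Fenn: 3.9  (via Kelso)
Selby: 8.1  (via Kelso)
Pirton: 11.2  (via Selby)
Shortest route: Hale–Kelso–Selby–Pirton = 11.2 km.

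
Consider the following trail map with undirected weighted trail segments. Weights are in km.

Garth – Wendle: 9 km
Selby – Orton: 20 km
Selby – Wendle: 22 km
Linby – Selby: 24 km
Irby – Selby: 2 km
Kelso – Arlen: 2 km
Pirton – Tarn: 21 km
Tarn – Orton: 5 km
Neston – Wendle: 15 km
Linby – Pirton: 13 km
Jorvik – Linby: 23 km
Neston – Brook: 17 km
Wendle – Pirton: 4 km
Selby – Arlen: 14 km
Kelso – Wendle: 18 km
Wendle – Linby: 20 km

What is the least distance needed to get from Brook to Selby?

54 km

Enumerating some paths:
Brook - Neston - Wendle - Linby - Selby: 17+15+20+24 = 76
Brook - Neston - Wendle - Selby: 17+15+22 = 54
Brook - Neston - Wendle - Pirton - Linby - Selby: 17+15+4+13+24 = 73
Brook - Neston - Wendle - Kelso - Arlen - Selby: 17+15+18+2+14 = 66
The minimum is 54 km via Brook - Neston - Wendle - Selby.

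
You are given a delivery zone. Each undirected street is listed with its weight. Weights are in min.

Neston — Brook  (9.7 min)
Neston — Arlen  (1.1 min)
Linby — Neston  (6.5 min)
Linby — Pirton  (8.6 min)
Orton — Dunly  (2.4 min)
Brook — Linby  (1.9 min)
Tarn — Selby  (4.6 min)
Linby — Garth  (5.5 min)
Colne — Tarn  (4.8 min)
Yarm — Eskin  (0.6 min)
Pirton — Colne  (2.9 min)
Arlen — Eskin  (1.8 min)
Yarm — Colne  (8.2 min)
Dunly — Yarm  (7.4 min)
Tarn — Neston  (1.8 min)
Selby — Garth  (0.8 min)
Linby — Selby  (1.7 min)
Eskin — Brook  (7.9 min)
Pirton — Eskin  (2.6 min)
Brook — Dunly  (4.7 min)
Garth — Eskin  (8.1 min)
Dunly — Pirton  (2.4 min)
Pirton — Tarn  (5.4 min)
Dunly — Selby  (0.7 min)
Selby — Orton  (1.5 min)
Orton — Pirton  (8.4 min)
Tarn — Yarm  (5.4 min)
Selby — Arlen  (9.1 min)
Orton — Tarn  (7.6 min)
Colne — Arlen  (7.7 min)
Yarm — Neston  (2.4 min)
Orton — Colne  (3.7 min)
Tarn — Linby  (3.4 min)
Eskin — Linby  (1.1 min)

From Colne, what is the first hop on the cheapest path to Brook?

Compare a few routes:
Colne–Orton–Selby–Linby–Brook: 3.7+1.5+1.7+1.9 = 8.8
Colne–Pirton–Dunly–Selby–Linby–Brook: 2.9+2.4+0.7+1.7+1.9 = 9.6
Colne–Pirton–Eskin–Linby–Brook: 2.9+2.6+1.1+1.9 = 8.5
Cheapest is Colne–Pirton–Eskin–Linby–Brook at 8.5 min.
So from Colne the first move is to Pirton.

Pirton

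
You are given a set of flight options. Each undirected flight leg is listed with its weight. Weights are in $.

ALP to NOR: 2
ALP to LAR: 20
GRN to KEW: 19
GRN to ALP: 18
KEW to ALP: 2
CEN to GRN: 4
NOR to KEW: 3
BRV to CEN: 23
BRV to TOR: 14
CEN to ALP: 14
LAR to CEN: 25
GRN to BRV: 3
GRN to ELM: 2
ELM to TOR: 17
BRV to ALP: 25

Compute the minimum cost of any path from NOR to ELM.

$22

Compare a few routes:
NOR - KEW - ALP - CEN - GRN - ELM: 3+2+14+4+2 = 25
NOR - ALP - GRN - ELM: 2+18+2 = 22
NOR - KEW - ALP - GRN - ELM: 3+2+18+2 = 25
NOR - KEW - GRN - ELM: 3+19+2 = 24
The minimum is $22 via NOR - ALP - GRN - ELM.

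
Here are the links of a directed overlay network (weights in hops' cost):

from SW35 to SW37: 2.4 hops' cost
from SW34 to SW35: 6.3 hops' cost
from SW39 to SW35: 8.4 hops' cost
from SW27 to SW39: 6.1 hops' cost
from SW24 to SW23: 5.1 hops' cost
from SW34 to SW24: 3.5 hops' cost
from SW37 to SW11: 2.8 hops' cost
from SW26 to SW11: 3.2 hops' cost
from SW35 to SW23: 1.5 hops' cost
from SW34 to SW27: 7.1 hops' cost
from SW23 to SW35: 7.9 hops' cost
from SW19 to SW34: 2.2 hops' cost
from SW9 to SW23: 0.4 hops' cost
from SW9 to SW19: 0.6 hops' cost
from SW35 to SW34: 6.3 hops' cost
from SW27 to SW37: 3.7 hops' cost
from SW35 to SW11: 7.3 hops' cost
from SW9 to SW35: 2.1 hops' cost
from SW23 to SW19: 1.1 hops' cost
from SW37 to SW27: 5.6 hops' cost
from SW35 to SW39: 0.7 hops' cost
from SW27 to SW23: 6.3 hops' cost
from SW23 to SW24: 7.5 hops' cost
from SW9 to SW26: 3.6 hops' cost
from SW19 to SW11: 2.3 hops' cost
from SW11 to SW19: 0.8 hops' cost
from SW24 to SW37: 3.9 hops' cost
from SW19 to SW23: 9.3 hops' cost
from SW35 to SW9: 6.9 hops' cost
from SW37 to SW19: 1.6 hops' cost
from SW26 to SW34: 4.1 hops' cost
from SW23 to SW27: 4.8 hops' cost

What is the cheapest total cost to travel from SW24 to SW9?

19.9 hops' cost

Shortest distances from SW24:
SW24: 0
SW37: 3.9  (via SW24)
SW23: 5.1  (via SW24)
SW19: 5.5  (via SW37)
SW11: 6.7  (via SW37)
SW34: 7.7  (via SW19)
SW27: 9.5  (via SW37)
SW35: 13  (via SW23)
SW39: 13.7  (via SW35)
SW9: 19.9  (via SW35)
Shortest route: SW24–SW23–SW35–SW9 = 19.9 hops' cost.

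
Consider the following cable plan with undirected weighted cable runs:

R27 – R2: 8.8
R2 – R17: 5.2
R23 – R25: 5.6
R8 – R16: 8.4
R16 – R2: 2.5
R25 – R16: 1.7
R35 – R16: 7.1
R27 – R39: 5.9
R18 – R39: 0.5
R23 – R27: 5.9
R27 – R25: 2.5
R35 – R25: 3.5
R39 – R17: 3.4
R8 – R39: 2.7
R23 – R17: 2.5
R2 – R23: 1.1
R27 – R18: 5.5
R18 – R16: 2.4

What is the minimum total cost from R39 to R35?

8.1

Candidate routes:
R39–R27–R25–R35: 5.9+2.5+3.5 = 11.9
R39–R18–R16–R25–R35: 0.5+2.4+1.7+3.5 = 8.1
R39–R18–R16–R35: 0.5+2.4+7.1 = 10
The minimum is 8.1 via R39–R18–R16–R25–R35.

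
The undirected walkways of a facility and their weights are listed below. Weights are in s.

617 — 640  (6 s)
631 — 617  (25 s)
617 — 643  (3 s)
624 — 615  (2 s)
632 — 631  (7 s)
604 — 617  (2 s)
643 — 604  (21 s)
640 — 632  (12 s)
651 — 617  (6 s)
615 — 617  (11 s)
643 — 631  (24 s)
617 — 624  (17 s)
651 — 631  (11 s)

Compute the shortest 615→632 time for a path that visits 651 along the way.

35 s

Best 615 to 651: 615 → 617 → 651 costing 17
Best 651 to 632: 651 → 631 → 632 costing 18
Total via 651: 17 + 18 = 35 s.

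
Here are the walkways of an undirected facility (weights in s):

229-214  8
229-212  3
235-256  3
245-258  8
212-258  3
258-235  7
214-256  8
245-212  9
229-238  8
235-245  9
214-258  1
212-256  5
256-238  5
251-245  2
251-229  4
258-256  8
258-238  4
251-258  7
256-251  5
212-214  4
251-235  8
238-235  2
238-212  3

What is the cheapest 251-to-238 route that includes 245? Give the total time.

13 s

Shortest 251→245: 251–245 = 2
Shortest 245→238: 245–235–238 = 11
Total via 245: 2 + 11 = 13 s.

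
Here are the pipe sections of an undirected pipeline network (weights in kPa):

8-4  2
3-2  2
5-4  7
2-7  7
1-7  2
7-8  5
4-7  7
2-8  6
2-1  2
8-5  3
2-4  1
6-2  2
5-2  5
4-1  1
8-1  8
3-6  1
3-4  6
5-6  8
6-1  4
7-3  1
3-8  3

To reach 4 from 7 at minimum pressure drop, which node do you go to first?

1

Compare a few routes:
7 - 1 - 4: 2+1 = 3
7 - 3 - 2 - 4: 1+2+1 = 4
The minimum is 3 kPa via 7 - 1 - 4.
So from 7 the first move is to 1.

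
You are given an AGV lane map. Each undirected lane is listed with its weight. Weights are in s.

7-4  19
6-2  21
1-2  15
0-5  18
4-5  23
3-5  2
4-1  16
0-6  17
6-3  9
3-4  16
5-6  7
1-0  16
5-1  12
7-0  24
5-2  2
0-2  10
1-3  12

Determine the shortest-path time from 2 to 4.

Enumerating some paths:
2 → 5 → 4: 2+23 = 25
2 → 5 → 1 → 4: 2+12+16 = 30
2 → 5 → 3 → 4: 2+2+16 = 20
The minimum is 20 s via 2 → 5 → 3 → 4.

20 s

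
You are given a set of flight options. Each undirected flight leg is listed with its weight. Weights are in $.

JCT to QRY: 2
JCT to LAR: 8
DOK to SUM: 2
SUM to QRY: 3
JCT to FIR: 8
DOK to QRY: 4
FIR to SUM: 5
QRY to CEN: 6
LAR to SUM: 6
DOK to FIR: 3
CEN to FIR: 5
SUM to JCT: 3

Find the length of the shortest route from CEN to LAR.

$15

Settle nodes by increasing distance from CEN:
CEN: 0
FIR: 5  (via CEN)
QRY: 6  (via CEN)
DOK: 8  (via FIR)
JCT: 8  (via QRY)
SUM: 9  (via QRY)
LAR: 15  (via SUM)
Shortest route: CEN–QRY–SUM–LAR = $15.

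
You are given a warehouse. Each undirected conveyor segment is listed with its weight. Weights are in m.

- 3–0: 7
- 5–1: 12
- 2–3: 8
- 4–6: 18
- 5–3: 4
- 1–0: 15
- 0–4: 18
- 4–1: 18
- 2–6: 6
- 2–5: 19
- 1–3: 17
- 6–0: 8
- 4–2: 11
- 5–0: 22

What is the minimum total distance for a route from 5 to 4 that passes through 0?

Best 5 to 0: 5 → 3 → 0 costing 11
Shortest 0→4: 0 → 4 = 18
Total via 0: 11 + 18 = 29 m.

29 m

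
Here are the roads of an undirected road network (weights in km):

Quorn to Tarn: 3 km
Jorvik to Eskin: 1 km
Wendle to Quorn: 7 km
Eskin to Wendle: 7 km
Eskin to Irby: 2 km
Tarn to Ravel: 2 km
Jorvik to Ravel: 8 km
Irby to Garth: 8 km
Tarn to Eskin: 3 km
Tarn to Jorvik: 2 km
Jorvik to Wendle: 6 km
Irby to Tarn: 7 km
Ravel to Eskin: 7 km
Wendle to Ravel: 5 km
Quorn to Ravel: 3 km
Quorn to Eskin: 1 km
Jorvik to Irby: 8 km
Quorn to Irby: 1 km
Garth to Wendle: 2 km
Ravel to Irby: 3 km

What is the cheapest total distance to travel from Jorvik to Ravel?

Running Dijkstra from Jorvik:
Jorvik: 0
Eskin: 1  (via Jorvik)
Quorn: 2  (via Eskin)
Tarn: 2  (via Jorvik)
Irby: 3  (via Eskin)
Ravel: 4  (via Tarn)
Shortest route: Jorvik–Tarn–Ravel = 4 km.

4 km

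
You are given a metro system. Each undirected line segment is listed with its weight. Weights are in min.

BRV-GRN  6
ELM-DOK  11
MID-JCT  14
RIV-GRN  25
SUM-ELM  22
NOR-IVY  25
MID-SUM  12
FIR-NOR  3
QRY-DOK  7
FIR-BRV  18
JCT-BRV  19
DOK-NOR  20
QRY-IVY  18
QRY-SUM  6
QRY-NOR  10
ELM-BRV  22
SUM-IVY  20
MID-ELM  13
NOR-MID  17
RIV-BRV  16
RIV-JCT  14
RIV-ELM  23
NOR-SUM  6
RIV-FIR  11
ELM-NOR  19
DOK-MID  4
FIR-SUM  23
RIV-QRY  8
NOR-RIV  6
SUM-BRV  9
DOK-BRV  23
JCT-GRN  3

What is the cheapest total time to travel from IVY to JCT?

38 min

Running Dijkstra from IVY:
IVY: 0
QRY: 18  (via IVY)
SUM: 20  (via IVY)
NOR: 25  (via IVY)
DOK: 25  (via QRY)
RIV: 26  (via QRY)
FIR: 28  (via NOR)
BRV: 29  (via SUM)
MID: 29  (via DOK)
GRN: 35  (via BRV)
ELM: 36  (via DOK)
JCT: 38  (via GRN)
Shortest route: IVY–SUM–BRV–GRN–JCT = 38 min.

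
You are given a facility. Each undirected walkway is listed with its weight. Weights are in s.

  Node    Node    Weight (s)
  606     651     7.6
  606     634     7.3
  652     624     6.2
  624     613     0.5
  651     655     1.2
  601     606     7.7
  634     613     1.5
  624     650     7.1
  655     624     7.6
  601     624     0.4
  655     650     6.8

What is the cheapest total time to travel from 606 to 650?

Settle nodes by increasing distance from 606:
606: 0
634: 7.3  (via 606)
651: 7.6  (via 606)
601: 7.7  (via 606)
624: 8.1  (via 601)
613: 8.6  (via 624)
655: 8.8  (via 651)
652: 14.3  (via 624)
650: 15.2  (via 624)
Shortest route: 606 → 601 → 624 → 650 = 15.2 s.

15.2 s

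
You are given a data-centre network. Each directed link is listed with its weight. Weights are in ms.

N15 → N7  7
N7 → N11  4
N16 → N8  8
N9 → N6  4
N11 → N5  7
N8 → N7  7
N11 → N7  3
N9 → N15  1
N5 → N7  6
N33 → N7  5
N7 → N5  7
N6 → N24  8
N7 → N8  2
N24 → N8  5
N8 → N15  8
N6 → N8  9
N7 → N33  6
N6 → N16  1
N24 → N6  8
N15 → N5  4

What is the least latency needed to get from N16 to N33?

21 ms

Candidate routes:
N16 - N8 - N15 - N7 - N33: 8+8+7+6 = 29
N16 - N8 - N7 - N33: 8+7+6 = 21
The minimum is 21 ms via N16 - N8 - N7 - N33.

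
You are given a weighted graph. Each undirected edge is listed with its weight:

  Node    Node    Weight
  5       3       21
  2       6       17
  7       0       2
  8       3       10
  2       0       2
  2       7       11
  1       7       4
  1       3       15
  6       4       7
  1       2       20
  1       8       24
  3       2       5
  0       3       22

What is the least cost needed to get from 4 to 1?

Shortest distances from 4:
4: 0
6: 7  (via 4)
2: 24  (via 6)
0: 26  (via 2)
7: 28  (via 0)
3: 29  (via 2)
1: 32  (via 7)
Shortest route: 4–6–2–0–7–1 = 32.

32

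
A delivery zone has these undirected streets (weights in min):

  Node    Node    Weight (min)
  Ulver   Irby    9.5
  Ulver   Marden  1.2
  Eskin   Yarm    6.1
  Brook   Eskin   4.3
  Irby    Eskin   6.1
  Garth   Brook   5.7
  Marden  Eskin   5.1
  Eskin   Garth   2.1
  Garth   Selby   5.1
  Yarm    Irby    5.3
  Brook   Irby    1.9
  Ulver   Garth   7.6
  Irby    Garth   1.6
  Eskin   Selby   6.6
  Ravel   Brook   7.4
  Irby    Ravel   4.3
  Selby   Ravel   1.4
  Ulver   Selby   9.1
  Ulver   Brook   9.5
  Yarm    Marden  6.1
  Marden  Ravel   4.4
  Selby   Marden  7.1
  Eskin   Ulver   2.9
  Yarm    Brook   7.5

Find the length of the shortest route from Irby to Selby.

5.7 min

Candidate routes:
Irby–Garth–Eskin–Selby: 1.6+2.1+6.6 = 10.3
Irby–Garth–Selby: 1.6+5.1 = 6.7
Irby–Ravel–Selby: 4.3+1.4 = 5.7
Cheapest is Irby–Ravel–Selby at 5.7 min.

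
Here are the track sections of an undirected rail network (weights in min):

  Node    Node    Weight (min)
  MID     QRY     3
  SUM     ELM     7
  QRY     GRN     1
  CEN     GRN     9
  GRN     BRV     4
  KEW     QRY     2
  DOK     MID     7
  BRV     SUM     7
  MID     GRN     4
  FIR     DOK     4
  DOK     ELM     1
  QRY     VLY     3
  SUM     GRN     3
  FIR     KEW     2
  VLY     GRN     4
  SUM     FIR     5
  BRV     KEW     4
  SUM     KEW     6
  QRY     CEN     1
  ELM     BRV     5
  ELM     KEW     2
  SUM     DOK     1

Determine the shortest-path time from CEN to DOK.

Compare a few routes:
CEN - QRY - KEW - FIR - DOK: 1+2+2+4 = 9
CEN - QRY - KEW - FIR - SUM - DOK: 1+2+2+5+1 = 11
CEN - QRY - KEW - ELM - DOK: 1+2+2+1 = 6
CEN - QRY - KEW - SUM - DOK: 1+2+6+1 = 10
The minimum is 6 min via CEN - QRY - KEW - ELM - DOK.

6 min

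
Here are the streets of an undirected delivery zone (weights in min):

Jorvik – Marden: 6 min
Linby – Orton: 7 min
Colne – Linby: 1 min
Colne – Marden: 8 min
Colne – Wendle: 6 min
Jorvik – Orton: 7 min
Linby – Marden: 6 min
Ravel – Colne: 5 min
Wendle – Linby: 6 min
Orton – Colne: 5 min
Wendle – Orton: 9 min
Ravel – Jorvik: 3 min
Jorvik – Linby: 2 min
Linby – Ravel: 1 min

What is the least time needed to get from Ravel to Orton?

Enumerating some paths:
Ravel → Linby → Orton: 1+7 = 8
Ravel → Linby → Colne → Orton: 1+1+5 = 7
Cheapest is Ravel → Linby → Colne → Orton at 7 min.

7 min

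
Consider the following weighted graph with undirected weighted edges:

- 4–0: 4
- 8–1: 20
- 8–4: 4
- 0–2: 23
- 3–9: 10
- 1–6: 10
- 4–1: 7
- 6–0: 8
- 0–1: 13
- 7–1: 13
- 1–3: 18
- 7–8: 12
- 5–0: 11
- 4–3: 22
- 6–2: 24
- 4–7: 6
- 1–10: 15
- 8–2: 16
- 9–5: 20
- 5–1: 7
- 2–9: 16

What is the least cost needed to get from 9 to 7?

Running Dijkstra from 9:
9: 0
3: 10  (via 9)
2: 16  (via 9)
5: 20  (via 9)
1: 27  (via 5)
0: 31  (via 5)
4: 32  (via 3)
8: 32  (via 2)
6: 37  (via 1)
7: 38  (via 4)
Shortest route: 9–3–4–7 = 38.

38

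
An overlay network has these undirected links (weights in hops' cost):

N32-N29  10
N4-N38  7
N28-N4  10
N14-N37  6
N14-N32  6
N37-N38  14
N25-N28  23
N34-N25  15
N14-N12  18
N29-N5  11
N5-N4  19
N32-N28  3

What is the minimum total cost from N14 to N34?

Settle nodes by increasing distance from N14:
N14: 0
N32: 6  (via N14)
N37: 6  (via N14)
N28: 9  (via N32)
N29: 16  (via N32)
N12: 18  (via N14)
N4: 19  (via N28)
N38: 20  (via N37)
N5: 27  (via N29)
N25: 32  (via N28)
N34: 47  (via N25)
Shortest route: N14–N32–N28–N25–N34 = 47 hops' cost.

47 hops' cost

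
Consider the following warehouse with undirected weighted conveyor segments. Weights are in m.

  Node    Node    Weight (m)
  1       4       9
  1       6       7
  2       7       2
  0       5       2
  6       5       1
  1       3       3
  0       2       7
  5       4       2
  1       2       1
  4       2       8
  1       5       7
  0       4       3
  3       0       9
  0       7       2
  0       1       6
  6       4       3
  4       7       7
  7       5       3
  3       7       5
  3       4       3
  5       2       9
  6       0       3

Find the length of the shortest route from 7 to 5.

3 m

Candidate routes:
7 - 5: 3 = 3
7 - 0 - 6 - 5: 2+3+1 = 6
7 - 0 - 5: 2+2 = 4
Cheapest is 7 - 5 at 3 m.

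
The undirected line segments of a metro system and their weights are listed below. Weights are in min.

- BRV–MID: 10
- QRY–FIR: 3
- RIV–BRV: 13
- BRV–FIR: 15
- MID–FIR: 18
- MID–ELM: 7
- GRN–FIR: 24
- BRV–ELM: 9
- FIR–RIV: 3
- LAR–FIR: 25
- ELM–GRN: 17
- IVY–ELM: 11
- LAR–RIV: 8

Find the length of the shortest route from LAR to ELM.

30 min

Running Dijkstra from LAR:
LAR: 0
RIV: 8  (via LAR)
FIR: 11  (via RIV)
QRY: 14  (via FIR)
BRV: 21  (via RIV)
MID: 29  (via FIR)
ELM: 30  (via BRV)
Shortest route: LAR → RIV → BRV → ELM = 30 min.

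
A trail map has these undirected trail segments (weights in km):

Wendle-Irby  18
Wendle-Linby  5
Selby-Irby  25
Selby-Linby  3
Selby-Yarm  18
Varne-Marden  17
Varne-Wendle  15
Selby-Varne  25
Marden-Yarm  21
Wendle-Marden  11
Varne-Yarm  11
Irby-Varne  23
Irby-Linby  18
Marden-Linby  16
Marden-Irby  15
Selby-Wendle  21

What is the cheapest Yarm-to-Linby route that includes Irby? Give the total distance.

Shortest Yarm→Irby: Yarm–Varne–Irby = 34
Best Irby to Linby: Irby–Linby costing 18
Total via Irby: 34 + 18 = 52 km.

52 km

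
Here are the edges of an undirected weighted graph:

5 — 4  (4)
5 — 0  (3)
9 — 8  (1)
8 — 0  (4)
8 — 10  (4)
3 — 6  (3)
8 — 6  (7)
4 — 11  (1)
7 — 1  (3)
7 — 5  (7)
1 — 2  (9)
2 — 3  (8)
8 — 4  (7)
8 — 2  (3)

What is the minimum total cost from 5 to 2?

Shortest distances from 5:
5: 0
0: 3  (via 5)
4: 4  (via 5)
11: 5  (via 4)
7: 7  (via 5)
8: 7  (via 0)
9: 8  (via 8)
1: 10  (via 7)
2: 10  (via 8)
Shortest route: 5 → 0 → 8 → 2 = 10.

10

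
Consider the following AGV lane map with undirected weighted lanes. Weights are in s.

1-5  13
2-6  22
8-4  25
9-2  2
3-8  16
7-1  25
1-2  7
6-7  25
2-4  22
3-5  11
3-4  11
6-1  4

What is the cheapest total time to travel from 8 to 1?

40 s

Enumerating some paths:
8 → 4 → 2 → 1: 25+22+7 = 54
8 → 3 → 5 → 1: 16+11+13 = 40
8 → 3 → 4 → 2 → 1: 16+11+22+7 = 56
Cheapest is 8 → 3 → 5 → 1 at 40 s.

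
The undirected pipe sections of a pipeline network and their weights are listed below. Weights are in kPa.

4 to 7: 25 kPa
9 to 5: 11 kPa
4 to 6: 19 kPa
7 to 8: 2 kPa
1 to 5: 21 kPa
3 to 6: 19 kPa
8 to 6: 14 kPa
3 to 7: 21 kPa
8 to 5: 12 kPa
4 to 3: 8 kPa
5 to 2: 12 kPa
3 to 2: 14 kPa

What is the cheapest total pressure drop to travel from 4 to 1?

55 kPa

Candidate routes:
4 - 7 - 8 - 5 - 1: 25+2+12+21 = 60
4 - 3 - 2 - 5 - 1: 8+14+12+21 = 55
The minimum is 55 kPa via 4 - 3 - 2 - 5 - 1.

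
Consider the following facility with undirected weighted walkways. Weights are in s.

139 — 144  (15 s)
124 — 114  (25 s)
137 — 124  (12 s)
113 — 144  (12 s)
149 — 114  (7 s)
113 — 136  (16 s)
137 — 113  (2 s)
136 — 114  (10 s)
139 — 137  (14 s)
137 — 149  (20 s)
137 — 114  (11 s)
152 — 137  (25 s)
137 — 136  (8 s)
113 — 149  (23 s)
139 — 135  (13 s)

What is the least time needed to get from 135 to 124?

39 s

Running Dijkstra from 135:
135: 0
139: 13  (via 135)
137: 27  (via 139)
144: 28  (via 139)
113: 29  (via 137)
136: 35  (via 137)
114: 38  (via 137)
124: 39  (via 137)
Shortest route: 135 → 139 → 137 → 124 = 39 s.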